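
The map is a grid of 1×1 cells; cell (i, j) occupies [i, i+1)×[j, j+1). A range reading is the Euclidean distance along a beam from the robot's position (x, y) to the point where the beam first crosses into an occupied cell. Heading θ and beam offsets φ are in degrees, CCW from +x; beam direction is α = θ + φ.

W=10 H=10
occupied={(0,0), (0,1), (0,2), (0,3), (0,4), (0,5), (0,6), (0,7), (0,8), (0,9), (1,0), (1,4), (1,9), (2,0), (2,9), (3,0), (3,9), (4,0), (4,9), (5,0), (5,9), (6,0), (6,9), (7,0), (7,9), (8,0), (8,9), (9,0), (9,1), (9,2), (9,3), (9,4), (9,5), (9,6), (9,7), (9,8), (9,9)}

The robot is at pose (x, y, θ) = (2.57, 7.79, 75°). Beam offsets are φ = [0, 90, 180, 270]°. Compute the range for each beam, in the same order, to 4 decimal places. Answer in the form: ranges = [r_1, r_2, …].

ranges = [1.2527, 1.6254, 2.8884, 6.6568]

beam 1: φ=0°, α=75°
  direction (0.2588, 0.9659); cell (2,7); t to first gridline: x 1.6614, y 0.2174 (then +3.8637 / +1.0353)
    (2,8) via y @ 0.2174
    (2,9) via y @ 1.2527  # hit
  → r_1 = 1.2527
beam 2: φ=90°, α=165°
  direction (-0.9659, 0.2588); cell (2,7); t to first gridline: x 0.5901, y 0.8114 (then +1.0353 / +3.8637)
    (1,7) via x @ 0.5901
    (1,8) via y @ 0.8114
    (0,8) via x @ 1.6254  # hit
  → r_2 = 1.6254
beam 3: φ=180°, α=255°
  direction (-0.2588, -0.9659); cell (2,7); t to first gridline: x 2.2023, y 0.8179 (then +3.8637 / +1.0353)
    (2,6) via y @ 0.8179
    (2,5) via y @ 1.8531
    (1,5) via x @ 2.2023
    (1,4) via y @ 2.8884  # hit
  → r_3 = 2.8884
beam 4: φ=270°, α=345°
  direction (0.9659, -0.2588); cell (2,7); t to first gridline: x 0.4452, y 3.0523 (then +1.0353 / +3.8637)
    (3,7) via x @ 0.4452
    (4,7) via x @ 1.4804
    (5,7) via x @ 2.5157
    (5,6) via y @ 3.0523
    (6,6) via x @ 3.5510
    (7,6) via x @ 4.5863
    (8,6) via x @ 5.6215
    (9,6) via x @ 6.6568  # hit
  → r_4 = 6.6568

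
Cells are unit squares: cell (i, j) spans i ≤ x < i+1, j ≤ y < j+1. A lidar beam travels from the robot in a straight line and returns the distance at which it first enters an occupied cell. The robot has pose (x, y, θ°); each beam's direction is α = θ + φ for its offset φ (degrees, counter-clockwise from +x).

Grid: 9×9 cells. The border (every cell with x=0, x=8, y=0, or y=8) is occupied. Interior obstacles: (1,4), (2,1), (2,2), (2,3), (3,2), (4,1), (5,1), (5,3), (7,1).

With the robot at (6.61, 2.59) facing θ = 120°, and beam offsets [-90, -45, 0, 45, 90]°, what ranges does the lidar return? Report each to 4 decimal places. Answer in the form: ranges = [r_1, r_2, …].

ranges = [1.6050, 5.3705, 1.2200, 1.5841, 1.1800]

beam 1: φ=-90°, α=30°
  direction (0.8660, 0.5000); cell (6,2); t to first gridline: x 0.4503, y 0.8200 (then +1.1547 / +2.0000)
    (7,2) via x @ 0.4503
    (7,3) via y @ 0.8200
    (8,3) via x @ 1.6050  # hit
  → r_1 = 1.6050
beam 2: φ=-45°, α=75°
  direction (0.2588, 0.9659); cell (6,2); t to first gridline: x 1.5068, y 0.4245 (then +3.8637 / +1.0353)
    (6,3) via y @ 0.4245
    (6,4) via y @ 1.4597
    (7,4) via x @ 1.5068
    (7,5) via y @ 2.4950
    (7,6) via y @ 3.5303
    (7,7) via y @ 4.5656
    (8,7) via x @ 5.3705  # hit
  → r_2 = 5.3705
beam 3: φ=0°, α=120°
  direction (-0.5000, 0.8660); cell (6,2); t to first gridline: x 1.2200, y 0.4734 (then +2.0000 / +1.1547)
    (6,3) via y @ 0.4734
    (5,3) via x @ 1.2200  # hit
  → r_3 = 1.2200
beam 4: φ=45°, α=165°
  direction (-0.9659, 0.2588); cell (6,2); t to first gridline: x 0.6315, y 1.5841 (then +1.0353 / +3.8637)
    (5,2) via x @ 0.6315
    (5,3) via y @ 1.5841  # hit
  → r_4 = 1.5841
beam 5: φ=90°, α=210°
  direction (-0.8660, -0.5000); cell (6,2); t to first gridline: x 0.7044, y 1.1800 (then +1.1547 / +2.0000)
    (5,2) via x @ 0.7044
    (5,1) via y @ 1.1800  # hit
  → r_5 = 1.1800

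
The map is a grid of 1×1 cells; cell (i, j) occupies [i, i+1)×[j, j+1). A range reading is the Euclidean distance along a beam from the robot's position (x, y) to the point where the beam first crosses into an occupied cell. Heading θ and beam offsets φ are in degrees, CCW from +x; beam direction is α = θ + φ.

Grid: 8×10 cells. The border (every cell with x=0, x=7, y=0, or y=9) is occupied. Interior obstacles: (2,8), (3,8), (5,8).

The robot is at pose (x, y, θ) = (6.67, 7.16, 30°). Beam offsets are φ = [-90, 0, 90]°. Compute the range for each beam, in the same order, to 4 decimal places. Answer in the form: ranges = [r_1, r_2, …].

ranges = [0.6600, 0.3811, 1.3400]

beam 1: φ=-90°, α=300°
  dir = (cos 300°, sin 300°) = (0.5000, -0.8660); from cell (6,7)
  next x-line at t=0.6600, next y-line at t=0.1848; Δt_x=2.0000, Δt_y=1.1547
    y: enter (6,6) at t=0.1848
    x: enter (7,6) at t=0.6600 ← occupied
  → r_1 = 0.6600
beam 2: φ=0°, α=30°
  dir = (cos 30°, sin 30°) = (0.8660, 0.5000); from cell (6,7)
  next x-line at t=0.3811, next y-line at t=1.6800; Δt_x=1.1547, Δt_y=2.0000
    x: enter (7,7) at t=0.3811 ← occupied
  → r_2 = 0.3811
beam 3: φ=90°, α=120°
  dir = (cos 120°, sin 120°) = (-0.5000, 0.8660); from cell (6,7)
  next x-line at t=1.3400, next y-line at t=0.9699; Δt_x=2.0000, Δt_y=1.1547
    y: enter (6,8) at t=0.9699
    x: enter (5,8) at t=1.3400 ← occupied
  → r_3 = 1.3400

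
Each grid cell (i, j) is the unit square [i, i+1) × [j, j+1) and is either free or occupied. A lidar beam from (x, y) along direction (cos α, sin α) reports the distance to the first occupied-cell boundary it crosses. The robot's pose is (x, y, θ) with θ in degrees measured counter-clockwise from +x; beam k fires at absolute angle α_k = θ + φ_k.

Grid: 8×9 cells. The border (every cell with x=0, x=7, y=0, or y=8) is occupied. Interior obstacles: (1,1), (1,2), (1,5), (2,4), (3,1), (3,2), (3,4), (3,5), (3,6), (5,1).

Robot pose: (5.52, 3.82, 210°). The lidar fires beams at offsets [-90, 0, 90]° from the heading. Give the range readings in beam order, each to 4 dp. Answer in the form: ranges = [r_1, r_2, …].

ranges = [3.0400, 1.7551, 2.9600]

beam 1: φ=-90°, α=120°
  cosα=-0.5000 sinα=0.8660 | (5,3) | tMaxX 1.0400 tMaxY 0.2078 | tΔX 2.0000 tΔY 1.1547
    t=0.2078 [y] (5,4)
    t=1.0400 [x] (4,4)
    t=1.3625 [y] (4,5)
    t=2.5172 [y] (4,6)
    t=3.0400 [x] (3,6) — stop
  → r_1 = 3.0400
beam 2: φ=0°, α=210°
  cosα=-0.8660 sinα=-0.5000 | (5,3) | tMaxX 0.6004 tMaxY 1.6400 | tΔX 1.1547 tΔY 2.0000
    t=0.6004 [x] (4,3)
    t=1.6400 [y] (4,2)
    t=1.7551 [x] (3,2) — stop
  → r_2 = 1.7551
beam 3: φ=90°, α=300°
  cosα=0.5000 sinα=-0.8660 | (5,3) | tMaxX 0.9600 tMaxY 0.9469 | tΔX 2.0000 tΔY 1.1547
    t=0.9469 [y] (5,2)
    t=0.9600 [x] (6,2)
    t=2.1016 [y] (6,1)
    t=2.9600 [x] (7,1) — stop
  → r_3 = 2.9600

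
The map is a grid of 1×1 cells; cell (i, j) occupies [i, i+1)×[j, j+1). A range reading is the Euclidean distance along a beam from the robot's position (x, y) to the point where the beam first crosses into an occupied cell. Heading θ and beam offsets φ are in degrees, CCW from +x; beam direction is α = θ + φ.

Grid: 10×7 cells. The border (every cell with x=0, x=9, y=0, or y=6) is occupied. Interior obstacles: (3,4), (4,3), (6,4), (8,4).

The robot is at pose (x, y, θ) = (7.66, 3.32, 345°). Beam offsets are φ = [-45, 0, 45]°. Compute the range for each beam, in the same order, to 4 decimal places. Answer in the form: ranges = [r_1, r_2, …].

beam 1: φ=-45°, α=300°
  dir = (cos 300°, sin 300°) = (0.5000, -0.8660); from cell (7,3)
  next x-line at t=0.6800, next y-line at t=0.3695; Δt_x=2.0000, Δt_y=1.1547
    y: enter (7,2) at t=0.3695
    x: enter (8,2) at t=0.6800
    y: enter (8,1) at t=1.5242
    y: enter (8,0) at t=2.6789 ← occupied
  → r_1 = 2.6789
beam 2: φ=0°, α=345°
  dir = (cos 345°, sin 345°) = (0.9659, -0.2588); from cell (7,3)
  next x-line at t=0.3520, next y-line at t=1.2364; Δt_x=1.0353, Δt_y=3.8637
    x: enter (8,3) at t=0.3520
    y: enter (8,2) at t=1.2364
    x: enter (9,2) at t=1.3873 ← occupied
  → r_2 = 1.3873
beam 3: φ=45°, α=30°
  dir = (cos 30°, sin 30°) = (0.8660, 0.5000); from cell (7,3)
  next x-line at t=0.3926, next y-line at t=1.3600; Δt_x=1.1547, Δt_y=2.0000
    x: enter (8,3) at t=0.3926
    y: enter (8,4) at t=1.3600 ← occupied
  → r_3 = 1.3600

ranges = [2.6789, 1.3873, 1.3600]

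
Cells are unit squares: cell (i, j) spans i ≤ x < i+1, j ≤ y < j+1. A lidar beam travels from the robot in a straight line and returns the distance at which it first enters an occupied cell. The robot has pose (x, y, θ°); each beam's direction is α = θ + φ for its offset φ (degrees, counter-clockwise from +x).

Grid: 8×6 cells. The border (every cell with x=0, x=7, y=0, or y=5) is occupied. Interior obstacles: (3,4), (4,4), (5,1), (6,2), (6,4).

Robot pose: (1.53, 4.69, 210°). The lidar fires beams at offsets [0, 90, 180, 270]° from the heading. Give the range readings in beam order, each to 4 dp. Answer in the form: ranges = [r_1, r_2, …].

ranges = [0.6120, 4.2608, 0.6200, 0.3580]

beam 1: φ=0°, α=210°
  cosα=-0.8660 sinα=-0.5000 | (1,4) | tMaxX 0.6120 tMaxY 1.3800 | tΔX 1.1547 tΔY 2.0000
    t=0.6120 [x] (0,4) — stop
  → r_1 = 0.6120
beam 2: φ=90°, α=300°
  cosα=0.5000 sinα=-0.8660 | (1,4) | tMaxX 0.9400 tMaxY 0.7967 | tΔX 2.0000 tΔY 1.1547
    t=0.7967 [y] (1,3)
    t=0.9400 [x] (2,3)
    t=1.9514 [y] (2,2)
    t=2.9400 [x] (3,2)
    t=3.1061 [y] (3,1)
    t=4.2608 [y] (3,0) — stop
  → r_2 = 4.2608
beam 3: φ=180°, α=30°
  cosα=0.8660 sinα=0.5000 | (1,4) | tMaxX 0.5427 tMaxY 0.6200 | tΔX 1.1547 tΔY 2.0000
    t=0.5427 [x] (2,4)
    t=0.6200 [y] (2,5) — stop
  → r_3 = 0.6200
beam 4: φ=270°, α=120°
  cosα=-0.5000 sinα=0.8660 | (1,4) | tMaxX 1.0600 tMaxY 0.3580 | tΔX 2.0000 tΔY 1.1547
    t=0.3580 [y] (1,5) — stop
  → r_4 = 0.3580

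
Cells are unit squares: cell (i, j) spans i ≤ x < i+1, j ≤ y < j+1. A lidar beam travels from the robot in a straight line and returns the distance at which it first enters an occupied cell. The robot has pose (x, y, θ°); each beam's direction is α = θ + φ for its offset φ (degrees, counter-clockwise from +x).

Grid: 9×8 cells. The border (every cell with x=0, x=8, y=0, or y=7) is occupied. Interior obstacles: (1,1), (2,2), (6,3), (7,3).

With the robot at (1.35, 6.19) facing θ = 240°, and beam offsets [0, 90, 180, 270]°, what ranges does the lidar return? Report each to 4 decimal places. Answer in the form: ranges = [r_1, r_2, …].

beam 1: φ=0°, α=240°
  direction (-0.5000, -0.8660); cell (1,6); t to first gridline: x 0.7000, y 0.2194 (then +2.0000 / +1.1547)
    (1,5) via y @ 0.2194
    (0,5) via x @ 0.7000  # hit
  → r_1 = 0.7000
beam 2: φ=90°, α=330°
  direction (0.8660, -0.5000); cell (1,6); t to first gridline: x 0.7506, y 0.3800 (then +1.1547 / +2.0000)
    (1,5) via y @ 0.3800
    (2,5) via x @ 0.7506
    (3,5) via x @ 1.9053
    (3,4) via y @ 2.3800
    (4,4) via x @ 3.0600
    (5,4) via x @ 4.2147
    (5,3) via y @ 4.3800
    (6,3) via x @ 5.3694  # hit
  → r_2 = 5.3694
beam 3: φ=180°, α=60°
  direction (0.5000, 0.8660); cell (1,6); t to first gridline: x 1.3000, y 0.9353 (then +2.0000 / +1.1547)
    (1,7) via y @ 0.9353  # hit
  → r_3 = 0.9353
beam 4: φ=270°, α=150°
  direction (-0.8660, 0.5000); cell (1,6); t to first gridline: x 0.4041, y 1.6200 (then +1.1547 / +2.0000)
    (0,6) via x @ 0.4041  # hit
  → r_4 = 0.4041

ranges = [0.7000, 5.3694, 0.9353, 0.4041]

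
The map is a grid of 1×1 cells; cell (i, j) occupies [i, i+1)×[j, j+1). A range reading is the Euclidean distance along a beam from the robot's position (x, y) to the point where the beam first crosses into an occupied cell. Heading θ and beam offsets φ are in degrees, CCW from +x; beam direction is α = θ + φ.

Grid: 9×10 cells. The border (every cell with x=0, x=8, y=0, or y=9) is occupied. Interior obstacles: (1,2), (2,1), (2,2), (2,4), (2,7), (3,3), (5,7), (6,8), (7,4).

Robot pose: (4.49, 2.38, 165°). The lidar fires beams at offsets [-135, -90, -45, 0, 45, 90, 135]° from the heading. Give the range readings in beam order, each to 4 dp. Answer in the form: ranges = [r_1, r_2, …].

beam 1: φ=-135°, α=30°
  d=(0.8660,0.5000)  start (4,2)  tX=0.5889 tY=1.2400  stride 1/|dx|=1.1547 1/|dy|=2.0000
    cross x-line → (5,2), t=0.5889
    cross y-line → (5,3), t=1.2400
    cross x-line → (6,3), t=1.7436
    cross x-line → (7,3), t=2.8983
    cross y-line → (7,4), t=3.2400 (wall)
  → r_1 = 3.2400
beam 2: φ=-90°, α=75°
  d=(0.2588,0.9659)  start (4,2)  tX=1.9705 tY=0.6419  stride 1/|dx|=3.8637 1/|dy|=1.0353
    cross y-line → (4,3), t=0.6419
    cross y-line → (4,4), t=1.6771
    cross x-line → (5,4), t=1.9705
    cross y-line → (5,5), t=2.7124
    cross y-line → (5,6), t=3.7477
    cross y-line → (5,7), t=4.7830 (wall)
  → r_2 = 4.7830
beam 3: φ=-45°, α=120°
  d=(-0.5000,0.8660)  start (4,2)  tX=0.9800 tY=0.7159  stride 1/|dx|=2.0000 1/|dy|=1.1547
    cross y-line → (4,3), t=0.7159
    cross x-line → (3,3), t=0.9800 (wall)
  → r_3 = 0.9800
beam 4: φ=0°, α=165°
  d=(-0.9659,0.2588)  start (4,2)  tX=0.5073 tY=2.3955  stride 1/|dx|=1.0353 1/|dy|=3.8637
    cross x-line → (3,2), t=0.5073
    cross x-line → (2,2), t=1.5426 (wall)
  → r_4 = 1.5426
beam 5: φ=45°, α=210°
  d=(-0.8660,-0.5000)  start (4,2)  tX=0.5658 tY=0.7600  stride 1/|dx|=1.1547 1/|dy|=2.0000
    cross x-line → (3,2), t=0.5658
    cross y-line → (3,1), t=0.7600
    cross x-line → (2,1), t=1.7205 (wall)
  → r_5 = 1.7205
beam 6: φ=90°, α=255°
  d=(-0.2588,-0.9659)  start (4,2)  tX=1.8932 tY=0.3934  stride 1/|dx|=3.8637 1/|dy|=1.0353
    cross y-line → (4,1), t=0.3934
    cross y-line → (4,0), t=1.4287 (wall)
  → r_6 = 1.4287
beam 7: φ=135°, α=300°
  d=(0.5000,-0.8660)  start (4,2)  tX=1.0200 tY=0.4388  stride 1/|dx|=2.0000 1/|dy|=1.1547
    cross y-line → (4,1), t=0.4388
    cross x-line → (5,1), t=1.0200
    cross y-line → (5,0), t=1.5935 (wall)
  → r_7 = 1.5935

ranges = [3.2400, 4.7830, 0.9800, 1.5426, 1.7205, 1.4287, 1.5935]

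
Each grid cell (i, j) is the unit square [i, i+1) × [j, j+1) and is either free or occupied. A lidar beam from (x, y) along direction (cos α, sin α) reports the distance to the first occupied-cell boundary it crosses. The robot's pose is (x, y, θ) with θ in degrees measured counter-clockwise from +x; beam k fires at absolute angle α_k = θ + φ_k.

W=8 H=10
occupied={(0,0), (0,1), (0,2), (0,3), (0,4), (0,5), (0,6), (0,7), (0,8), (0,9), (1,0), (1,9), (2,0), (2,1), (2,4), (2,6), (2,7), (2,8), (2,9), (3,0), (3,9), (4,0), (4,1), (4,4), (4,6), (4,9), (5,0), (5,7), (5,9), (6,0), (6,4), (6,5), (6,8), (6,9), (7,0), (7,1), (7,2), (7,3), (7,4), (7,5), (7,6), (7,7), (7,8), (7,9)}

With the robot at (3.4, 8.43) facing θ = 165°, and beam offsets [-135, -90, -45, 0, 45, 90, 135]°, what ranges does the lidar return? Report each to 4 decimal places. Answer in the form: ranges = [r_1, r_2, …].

ranges = [1.1400, 0.5901, 0.6582, 0.4141, 0.4619, 1.5455, 1.6512]

beam 1: φ=-135°, α=30°
  cosα=0.8660 sinα=0.5000 | (3,8) | tMaxX 0.6928 tMaxY 1.1400 | tΔX 1.1547 tΔY 2.0000
    t=0.6928 [x] (4,8)
    t=1.1400 [y] (4,9) — stop
  → r_1 = 1.1400
beam 2: φ=-90°, α=75°
  cosα=0.2588 sinα=0.9659 | (3,8) | tMaxX 2.3182 tMaxY 0.5901 | tΔX 3.8637 tΔY 1.0353
    t=0.5901 [y] (3,9) — stop
  → r_2 = 0.5901
beam 3: φ=-45°, α=120°
  cosα=-0.5000 sinα=0.8660 | (3,8) | tMaxX 0.8000 tMaxY 0.6582 | tΔX 2.0000 tΔY 1.1547
    t=0.6582 [y] (3,9) — stop
  → r_3 = 0.6582
beam 4: φ=0°, α=165°
  cosα=-0.9659 sinα=0.2588 | (3,8) | tMaxX 0.4141 tMaxY 2.2023 | tΔX 1.0353 tΔY 3.8637
    t=0.4141 [x] (2,8) — stop
  → r_4 = 0.4141
beam 5: φ=45°, α=210°
  cosα=-0.8660 sinα=-0.5000 | (3,8) | tMaxX 0.4619 tMaxY 0.8600 | tΔX 1.1547 tΔY 2.0000
    t=0.4619 [x] (2,8) — stop
  → r_5 = 0.4619
beam 6: φ=90°, α=255°
  cosα=-0.2588 sinα=-0.9659 | (3,8) | tMaxX 1.5455 tMaxY 0.4452 | tΔX 3.8637 tΔY 1.0353
    t=0.4452 [y] (3,7)
    t=1.4804 [y] (3,6)
    t=1.5455 [x] (2,6) — stop
  → r_6 = 1.5455
beam 7: φ=135°, α=300°
  cosα=0.5000 sinα=-0.8660 | (3,8) | tMaxX 1.2000 tMaxY 0.4965 | tΔX 2.0000 tΔY 1.1547
    t=0.4965 [y] (3,7)
    t=1.2000 [x] (4,7)
    t=1.6512 [y] (4,6) — stop
  → r_7 = 1.6512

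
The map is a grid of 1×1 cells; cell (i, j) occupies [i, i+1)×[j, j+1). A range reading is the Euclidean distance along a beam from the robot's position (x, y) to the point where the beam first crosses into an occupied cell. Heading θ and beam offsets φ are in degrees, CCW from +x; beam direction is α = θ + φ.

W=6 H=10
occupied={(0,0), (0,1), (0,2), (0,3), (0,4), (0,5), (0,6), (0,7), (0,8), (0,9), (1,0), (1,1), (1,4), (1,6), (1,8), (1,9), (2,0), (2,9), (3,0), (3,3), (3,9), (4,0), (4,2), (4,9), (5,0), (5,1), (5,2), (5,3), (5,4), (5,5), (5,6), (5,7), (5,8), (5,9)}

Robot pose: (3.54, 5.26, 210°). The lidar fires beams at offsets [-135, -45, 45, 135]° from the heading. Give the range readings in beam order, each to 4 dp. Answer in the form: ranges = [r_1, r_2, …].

ranges = [3.8719, 2.6296, 1.3044, 1.5115]

beam 1: φ=-135°, α=75°
  direction (0.2588, 0.9659); cell (3,5); t to first gridline: x 1.7773, y 0.7661 (then +3.8637 / +1.0353)
    (3,6) via y @ 0.7661
    (4,6) via x @ 1.7773
    (4,7) via y @ 1.8014
    (4,8) via y @ 2.8367
    (4,9) via y @ 3.8719  # hit
  → r_1 = 3.8719
beam 2: φ=-45°, α=165°
  direction (-0.9659, 0.2588); cell (3,5); t to first gridline: x 0.5590, y 2.8591 (then +1.0353 / +3.8637)
    (2,5) via x @ 0.5590
    (1,5) via x @ 1.5943
    (0,5) via x @ 2.6296  # hit
  → r_2 = 2.6296
beam 3: φ=45°, α=255°
  direction (-0.2588, -0.9659); cell (3,5); t to first gridline: x 2.0864, y 0.2692 (then +3.8637 / +1.0353)
    (3,4) via y @ 0.2692
    (3,3) via y @ 1.3044  # hit
  → r_3 = 1.3044
beam 4: φ=135°, α=345°
  direction (0.9659, -0.2588); cell (3,5); t to first gridline: x 0.4762, y 1.0046 (then +1.0353 / +3.8637)
    (4,5) via x @ 0.4762
    (4,4) via y @ 1.0046
    (5,4) via x @ 1.5115  # hit
  → r_4 = 1.5115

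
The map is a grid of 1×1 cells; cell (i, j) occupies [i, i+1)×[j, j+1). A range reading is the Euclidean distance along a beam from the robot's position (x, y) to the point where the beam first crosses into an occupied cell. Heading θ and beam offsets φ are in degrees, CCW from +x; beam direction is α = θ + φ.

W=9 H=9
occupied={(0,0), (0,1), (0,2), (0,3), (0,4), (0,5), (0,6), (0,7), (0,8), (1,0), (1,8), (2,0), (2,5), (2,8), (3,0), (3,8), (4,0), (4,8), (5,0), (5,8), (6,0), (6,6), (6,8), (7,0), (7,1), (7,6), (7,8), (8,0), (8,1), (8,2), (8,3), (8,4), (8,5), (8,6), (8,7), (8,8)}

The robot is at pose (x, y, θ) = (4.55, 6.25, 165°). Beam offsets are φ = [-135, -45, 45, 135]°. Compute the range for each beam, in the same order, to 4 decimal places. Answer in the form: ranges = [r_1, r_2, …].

ranges = [3.5000, 2.0207, 1.7898, 4.9075]

beam 1: φ=-135°, α=30°
  dir = (cos 30°, sin 30°) = (0.8660, 0.5000); from cell (4,6)
  next x-line at t=0.5196, next y-line at t=1.5000; Δt_x=1.1547, Δt_y=2.0000
    x: enter (5,6) at t=0.5196
    y: enter (5,7) at t=1.5000
    x: enter (6,7) at t=1.6743
    x: enter (7,7) at t=2.8290
    y: enter (7,8) at t=3.5000 ← occupied
  → r_1 = 3.5000
beam 2: φ=-45°, α=120°
  dir = (cos 120°, sin 120°) = (-0.5000, 0.8660); from cell (4,6)
  next x-line at t=1.1000, next y-line at t=0.8660; Δt_x=2.0000, Δt_y=1.1547
    y: enter (4,7) at t=0.8660
    x: enter (3,7) at t=1.1000
    y: enter (3,8) at t=2.0207 ← occupied
  → r_2 = 2.0207
beam 3: φ=45°, α=210°
  dir = (cos 210°, sin 210°) = (-0.8660, -0.5000); from cell (4,6)
  next x-line at t=0.6351, next y-line at t=0.5000; Δt_x=1.1547, Δt_y=2.0000
    y: enter (4,5) at t=0.5000
    x: enter (3,5) at t=0.6351
    x: enter (2,5) at t=1.7898 ← occupied
  → r_3 = 1.7898
beam 4: φ=135°, α=300°
  dir = (cos 300°, sin 300°) = (0.5000, -0.8660); from cell (4,6)
  next x-line at t=0.9000, next y-line at t=0.2887; Δt_x=2.0000, Δt_y=1.1547
    y: enter (4,5) at t=0.2887
    x: enter (5,5) at t=0.9000
    y: enter (5,4) at t=1.4434
    y: enter (5,3) at t=2.5981
    x: enter (6,3) at t=2.9000
    y: enter (6,2) at t=3.7528
    x: enter (7,2) at t=4.9000
    y: enter (7,1) at t=4.9075 ← occupied
  → r_4 = 4.9075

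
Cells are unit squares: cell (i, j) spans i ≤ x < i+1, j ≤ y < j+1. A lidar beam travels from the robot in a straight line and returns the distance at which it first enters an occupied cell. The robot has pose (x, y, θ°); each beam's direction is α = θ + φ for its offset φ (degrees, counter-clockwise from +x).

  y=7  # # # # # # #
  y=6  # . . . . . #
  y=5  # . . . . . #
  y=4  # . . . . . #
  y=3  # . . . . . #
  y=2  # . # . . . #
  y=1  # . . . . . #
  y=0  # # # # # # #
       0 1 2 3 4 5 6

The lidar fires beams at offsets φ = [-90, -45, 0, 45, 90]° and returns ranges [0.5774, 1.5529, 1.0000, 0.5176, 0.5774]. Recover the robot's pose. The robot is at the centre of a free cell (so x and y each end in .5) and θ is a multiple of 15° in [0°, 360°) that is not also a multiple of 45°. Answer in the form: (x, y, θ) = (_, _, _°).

The pose lattice has 29·16 = 464 candidates. Test each by forward raycasting.
  (3.5, 6.5, 255°): beam 1 = 1.9319 ≠ 0.5774 ✗
  (1.5, 1.5, 195°): beam 1 = 1.9319 ≠ 0.5774 ✗
  (2.5, 4.5, 150°): beam 1 = 2.8868 ≠ 0.5774 ✗
  (3.5, 2.5, 345°): beam 1 = 1.5529 ≠ 0.5774 ✗
  …
  (2.5, 1.5, 210°): r_1=0.5774, r_2=1.5529, r_3=1.0000, r_4=0.5176, r_5=0.5774 — all match ✓
No second candidate reproduces the full scan.

(x, y, θ) = (2.5, 1.5, 210°)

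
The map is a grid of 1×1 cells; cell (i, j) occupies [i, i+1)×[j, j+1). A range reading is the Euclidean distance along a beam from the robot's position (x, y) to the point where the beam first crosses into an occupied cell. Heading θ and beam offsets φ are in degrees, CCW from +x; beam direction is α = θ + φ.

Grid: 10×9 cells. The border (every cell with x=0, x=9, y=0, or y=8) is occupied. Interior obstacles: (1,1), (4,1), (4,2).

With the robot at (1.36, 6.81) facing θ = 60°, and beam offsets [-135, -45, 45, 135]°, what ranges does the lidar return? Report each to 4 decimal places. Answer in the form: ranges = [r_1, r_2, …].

beam 1: φ=-135°, α=285°
  dir = (cos 285°, sin 285°) = (0.2588, -0.9659); from cell (1,6)
  next x-line at t=2.4728, next y-line at t=0.8386; Δt_x=3.8637, Δt_y=1.0353
    y: enter (1,5) at t=0.8386
    y: enter (1,4) at t=1.8738
    x: enter (2,4) at t=2.4728
    y: enter (2,3) at t=2.9091
    y: enter (2,2) at t=3.9444
    y: enter (2,1) at t=4.9797
    y: enter (2,0) at t=6.0150 ← occupied
  → r_1 = 6.0150
beam 2: φ=-45°, α=15°
  dir = (cos 15°, sin 15°) = (0.9659, 0.2588); from cell (1,6)
  next x-line at t=0.6626, next y-line at t=0.7341; Δt_x=1.0353, Δt_y=3.8637
    x: enter (2,6) at t=0.6626
    y: enter (2,7) at t=0.7341
    x: enter (3,7) at t=1.6979
    x: enter (4,7) at t=2.7331
    x: enter (5,7) at t=3.7684
    y: enter (5,8) at t=4.5978 ← occupied
  → r_2 = 4.5978
beam 3: φ=45°, α=105°
  dir = (cos 105°, sin 105°) = (-0.2588, 0.9659); from cell (1,6)
  next x-line at t=1.3909, next y-line at t=0.1967; Δt_x=3.8637, Δt_y=1.0353
    y: enter (1,7) at t=0.1967
    y: enter (1,8) at t=1.2320 ← occupied
  → r_3 = 1.2320
beam 4: φ=135°, α=195°
  dir = (cos 195°, sin 195°) = (-0.9659, -0.2588); from cell (1,6)
  next x-line at t=0.3727, next y-line at t=3.1296; Δt_x=1.0353, Δt_y=3.8637
    x: enter (0,6) at t=0.3727 ← occupied
  → r_4 = 0.3727

ranges = [6.0150, 4.5978, 1.2320, 0.3727]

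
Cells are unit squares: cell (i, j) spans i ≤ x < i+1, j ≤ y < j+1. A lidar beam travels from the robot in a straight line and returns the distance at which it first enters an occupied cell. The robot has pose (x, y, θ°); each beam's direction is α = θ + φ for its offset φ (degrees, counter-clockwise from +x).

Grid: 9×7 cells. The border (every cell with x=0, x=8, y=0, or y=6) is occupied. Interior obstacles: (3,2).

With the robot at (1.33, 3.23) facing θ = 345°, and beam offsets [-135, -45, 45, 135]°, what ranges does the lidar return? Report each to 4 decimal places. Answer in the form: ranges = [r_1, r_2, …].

ranges = [0.3811, 2.5750, 5.5400, 0.6600]

beam 1: φ=-135°, α=210°
  cosα=-0.8660 sinα=-0.5000 | (1,3) | tMaxX 0.3811 tMaxY 0.4600 | tΔX 1.1547 tΔY 2.0000
    t=0.3811 [x] (0,3) — stop
  → r_1 = 0.3811
beam 2: φ=-45°, α=300°
  cosα=0.5000 sinα=-0.8660 | (1,3) | tMaxX 1.3400 tMaxY 0.2656 | tΔX 2.0000 tΔY 1.1547
    t=0.2656 [y] (1,2)
    t=1.3400 [x] (2,2)
    t=1.4203 [y] (2,1)
    t=2.5750 [y] (2,0) — stop
  → r_2 = 2.5750
beam 3: φ=45°, α=30°
  cosα=0.8660 sinα=0.5000 | (1,3) | tMaxX 0.7736 tMaxY 1.5400 | tΔX 1.1547 tΔY 2.0000
    t=0.7736 [x] (2,3)
    t=1.5400 [y] (2,4)
    t=1.9283 [x] (3,4)
    t=3.0831 [x] (4,4)
    t=3.5400 [y] (4,5)
    t=4.2378 [x] (5,5)
    t=5.3925 [x] (6,5)
    t=5.5400 [y] (6,6) — stop
  → r_3 = 5.5400
beam 4: φ=135°, α=120°
  cosα=-0.5000 sinα=0.8660 | (1,3) | tMaxX 0.6600 tMaxY 0.8891 | tΔX 2.0000 tΔY 1.1547
    t=0.6600 [x] (0,3) — stop
  → r_4 = 0.6600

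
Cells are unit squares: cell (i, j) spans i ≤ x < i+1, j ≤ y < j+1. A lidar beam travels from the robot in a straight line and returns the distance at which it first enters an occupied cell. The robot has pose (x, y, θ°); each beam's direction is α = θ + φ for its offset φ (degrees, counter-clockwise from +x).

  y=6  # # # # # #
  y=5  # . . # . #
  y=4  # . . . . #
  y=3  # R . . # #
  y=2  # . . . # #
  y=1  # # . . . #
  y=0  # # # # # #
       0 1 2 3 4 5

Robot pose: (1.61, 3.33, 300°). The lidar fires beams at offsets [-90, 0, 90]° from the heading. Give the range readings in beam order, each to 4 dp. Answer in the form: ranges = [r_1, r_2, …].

ranges = [0.7044, 2.6905, 3.9144]

beam 1: φ=-90°, α=210°
  direction (-0.8660, -0.5000); cell (1,3); t to first gridline: x 0.7044, y 0.6600 (then +1.1547 / +2.0000)
    (1,2) via y @ 0.6600
    (0,2) via x @ 0.7044  # hit
  → r_1 = 0.7044
beam 2: φ=0°, α=300°
  direction (0.5000, -0.8660); cell (1,3); t to first gridline: x 0.7800, y 0.3811 (then +2.0000 / +1.1547)
    (1,2) via y @ 0.3811
    (2,2) via x @ 0.7800
    (2,1) via y @ 1.5358
    (2,0) via y @ 2.6905  # hit
  → r_2 = 2.6905
beam 3: φ=90°, α=30°
  direction (0.8660, 0.5000); cell (1,3); t to first gridline: x 0.4503, y 1.3400 (then +1.1547 / +2.0000)
    (2,3) via x @ 0.4503
    (2,4) via y @ 1.3400
    (3,4) via x @ 1.6050
    (4,4) via x @ 2.7597
    (4,5) via y @ 3.3400
    (5,5) via x @ 3.9144  # hit
  → r_3 = 3.9144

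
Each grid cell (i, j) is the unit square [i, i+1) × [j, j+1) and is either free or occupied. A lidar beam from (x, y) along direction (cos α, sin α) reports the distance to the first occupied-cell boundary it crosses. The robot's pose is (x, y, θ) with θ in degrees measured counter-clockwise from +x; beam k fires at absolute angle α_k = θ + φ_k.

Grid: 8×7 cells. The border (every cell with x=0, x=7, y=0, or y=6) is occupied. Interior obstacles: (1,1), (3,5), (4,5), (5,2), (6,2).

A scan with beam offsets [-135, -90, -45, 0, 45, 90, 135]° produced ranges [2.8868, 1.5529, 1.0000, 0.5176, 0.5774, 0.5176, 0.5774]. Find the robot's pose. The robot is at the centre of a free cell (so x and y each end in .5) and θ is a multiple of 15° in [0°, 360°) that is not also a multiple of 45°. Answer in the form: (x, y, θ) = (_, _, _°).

(x, y, θ) = (5.5, 5.5, 75°)

Candidates: 25 free-cell centres × 16 headings = 400 poses. Raycast each; keep the one whose scan matches to 4 dp.
  (5.5, 3.5, 120°): beam 1 = 1.5529 ≠ 2.8868 ✗
  (5.5, 4.5, 105°): beam 1 = 1.7321 ≠ 2.8868 ✗
  (2.5, 1.5, 195°): beam 1 = 4.0415 ≠ 2.8868 ✗
  …
  (5.5, 5.5, 75°): r_1=2.8868, r_2=1.5529, r_3=1.0000, r_4=0.5176, r_5=0.5774, r_6=0.5176, r_7=0.5774 — all match ✓
Only this pose fits every beam.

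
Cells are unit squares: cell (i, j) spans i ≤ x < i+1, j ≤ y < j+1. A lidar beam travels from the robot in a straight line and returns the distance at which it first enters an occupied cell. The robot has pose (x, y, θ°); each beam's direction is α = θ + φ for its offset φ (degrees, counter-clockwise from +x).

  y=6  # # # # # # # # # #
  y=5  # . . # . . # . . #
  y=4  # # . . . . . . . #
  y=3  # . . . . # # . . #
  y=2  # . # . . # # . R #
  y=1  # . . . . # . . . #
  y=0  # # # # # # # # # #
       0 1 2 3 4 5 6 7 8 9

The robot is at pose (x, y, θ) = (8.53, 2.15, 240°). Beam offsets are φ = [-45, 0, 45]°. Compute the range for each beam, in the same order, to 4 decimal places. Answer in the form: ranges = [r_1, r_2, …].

beam 1: φ=-45°, α=195°
  dir = (cos 195°, sin 195°) = (-0.9659, -0.2588); from cell (8,2)
  next x-line at t=0.5487, next y-line at t=0.5796; Δt_x=1.0353, Δt_y=3.8637
    x: enter (7,2) at t=0.5487
    y: enter (7,1) at t=0.5796
    x: enter (6,1) at t=1.5840
    x: enter (5,1) at t=2.6192 ← occupied
  → r_1 = 2.6192
beam 2: φ=0°, α=240°
  dir = (cos 240°, sin 240°) = (-0.5000, -0.8660); from cell (8,2)
  next x-line at t=1.0600, next y-line at t=0.1732; Δt_x=2.0000, Δt_y=1.1547
    y: enter (8,1) at t=0.1732
    x: enter (7,1) at t=1.0600
    y: enter (7,0) at t=1.3279 ← occupied
  → r_2 = 1.3279
beam 3: φ=45°, α=285°
  dir = (cos 285°, sin 285°) = (0.2588, -0.9659); from cell (8,2)
  next x-line at t=1.8159, next y-line at t=0.1553; Δt_x=3.8637, Δt_y=1.0353
    y: enter (8,1) at t=0.1553
    y: enter (8,0) at t=1.1906 ← occupied
  → r_3 = 1.1906

ranges = [2.6192, 1.3279, 1.1906]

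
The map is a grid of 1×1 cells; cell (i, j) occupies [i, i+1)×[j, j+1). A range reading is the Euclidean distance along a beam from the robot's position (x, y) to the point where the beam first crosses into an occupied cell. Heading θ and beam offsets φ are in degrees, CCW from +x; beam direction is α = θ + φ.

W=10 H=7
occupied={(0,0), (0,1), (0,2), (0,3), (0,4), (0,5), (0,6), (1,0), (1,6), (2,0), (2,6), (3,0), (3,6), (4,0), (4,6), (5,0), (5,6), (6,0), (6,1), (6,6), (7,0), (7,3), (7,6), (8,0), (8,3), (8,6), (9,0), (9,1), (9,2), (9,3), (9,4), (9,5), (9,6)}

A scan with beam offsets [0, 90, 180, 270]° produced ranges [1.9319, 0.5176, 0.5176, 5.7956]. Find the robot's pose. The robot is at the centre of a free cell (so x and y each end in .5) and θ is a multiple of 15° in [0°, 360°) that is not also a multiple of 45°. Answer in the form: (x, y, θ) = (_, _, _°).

The pose lattice has 37·16 = 592 candidates. Test each by forward raycasting.
  (1.5, 4.5, 120°): beam 1 = 1.0000 ≠ 1.9319 ✗
  (6.5, 5.5, 240°): beam 1 = 5.1962 ≠ 1.9319 ✗
  (8.5, 2.5, 345°): beam 1 = 0.5176 ≠ 1.9319 ✗
  (2.5, 4.5, 105°): beam 1 = 1.5529 ≠ 1.9319 ✗
  …
  (1.5, 1.5, 105°): r_1=1.9319, r_2=0.5176, r_3=0.5176, r_4=5.7956 — all match ✓
Unique over the lattice → pose = (1.5, 1.5, 105°).

(x, y, θ) = (1.5, 1.5, 105°)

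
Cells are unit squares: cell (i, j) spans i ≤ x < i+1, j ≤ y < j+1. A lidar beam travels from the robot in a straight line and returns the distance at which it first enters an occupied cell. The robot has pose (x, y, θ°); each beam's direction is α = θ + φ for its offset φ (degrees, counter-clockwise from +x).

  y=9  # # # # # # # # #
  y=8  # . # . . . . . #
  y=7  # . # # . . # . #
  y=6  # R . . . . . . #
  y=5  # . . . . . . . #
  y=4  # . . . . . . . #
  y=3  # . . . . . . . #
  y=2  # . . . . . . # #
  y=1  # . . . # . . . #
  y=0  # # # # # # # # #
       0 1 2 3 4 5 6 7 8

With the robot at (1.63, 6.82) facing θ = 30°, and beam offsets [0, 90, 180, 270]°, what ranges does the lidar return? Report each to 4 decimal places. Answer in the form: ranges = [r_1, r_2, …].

ranges = [0.4272, 1.2600, 0.7275, 5.5657]

beam 1: φ=0°, α=30°
  cosα=0.8660 sinα=0.5000 | (1,6) | tMaxX 0.4272 tMaxY 0.3600 | tΔX 1.1547 tΔY 2.0000
    t=0.3600 [y] (1,7)
    t=0.4272 [x] (2,7) — stop
  → r_1 = 0.4272
beam 2: φ=90°, α=120°
  cosα=-0.5000 sinα=0.8660 | (1,6) | tMaxX 1.2600 tMaxY 0.2078 | tΔX 2.0000 tΔY 1.1547
    t=0.2078 [y] (1,7)
    t=1.2600 [x] (0,7) — stop
  → r_2 = 1.2600
beam 3: φ=180°, α=210°
  cosα=-0.8660 sinα=-0.5000 | (1,6) | tMaxX 0.7275 tMaxY 1.6400 | tΔX 1.1547 tΔY 2.0000
    t=0.7275 [x] (0,6) — stop
  → r_3 = 0.7275
beam 4: φ=270°, α=300°
  cosα=0.5000 sinα=-0.8660 | (1,6) | tMaxX 0.7400 tMaxY 0.9469 | tΔX 2.0000 tΔY 1.1547
    t=0.7400 [x] (2,6)
    t=0.9469 [y] (2,5)
    t=2.1016 [y] (2,4)
    t=2.7400 [x] (3,4)
    t=3.2563 [y] (3,3)
    t=4.4110 [y] (3,2)
    t=4.7400 [x] (4,2)
    t=5.5657 [y] (4,1) — stop
  → r_4 = 5.5657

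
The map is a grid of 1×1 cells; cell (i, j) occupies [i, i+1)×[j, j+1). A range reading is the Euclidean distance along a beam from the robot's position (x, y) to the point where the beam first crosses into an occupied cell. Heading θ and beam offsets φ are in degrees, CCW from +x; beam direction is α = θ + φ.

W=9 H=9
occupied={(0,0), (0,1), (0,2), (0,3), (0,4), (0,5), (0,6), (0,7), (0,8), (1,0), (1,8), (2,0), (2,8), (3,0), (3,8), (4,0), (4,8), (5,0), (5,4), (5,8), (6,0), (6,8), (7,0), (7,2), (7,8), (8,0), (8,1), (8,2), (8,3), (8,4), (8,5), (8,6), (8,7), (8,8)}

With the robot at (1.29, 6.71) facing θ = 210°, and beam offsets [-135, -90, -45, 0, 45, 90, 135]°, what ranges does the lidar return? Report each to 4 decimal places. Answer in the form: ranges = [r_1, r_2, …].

beam 1: φ=-135°, α=75°
  dir = (cos 75°, sin 75°) = (0.2588, 0.9659); from cell (1,6)
  next x-line at t=2.7432, next y-line at t=0.3002; Δt_x=3.8637, Δt_y=1.0353
    y: enter (1,7) at t=0.3002
    y: enter (1,8) at t=1.3355 ← occupied
  → r_1 = 1.3355
beam 2: φ=-90°, α=120°
  dir = (cos 120°, sin 120°) = (-0.5000, 0.8660); from cell (1,6)
  next x-line at t=0.5800, next y-line at t=0.3349; Δt_x=2.0000, Δt_y=1.1547
    y: enter (1,7) at t=0.3349
    x: enter (0,7) at t=0.5800 ← occupied
  → r_2 = 0.5800
beam 3: φ=-45°, α=165°
  dir = (cos 165°, sin 165°) = (-0.9659, 0.2588); from cell (1,6)
  next x-line at t=0.3002, next y-line at t=1.1205; Δt_x=1.0353, Δt_y=3.8637
    x: enter (0,6) at t=0.3002 ← occupied
  → r_3 = 0.3002
beam 4: φ=0°, α=210°
  dir = (cos 210°, sin 210°) = (-0.8660, -0.5000); from cell (1,6)
  next x-line at t=0.3349, next y-line at t=1.4200; Δt_x=1.1547, Δt_y=2.0000
    x: enter (0,6) at t=0.3349 ← occupied
  → r_4 = 0.3349
beam 5: φ=45°, α=255°
  dir = (cos 255°, sin 255°) = (-0.2588, -0.9659); from cell (1,6)
  next x-line at t=1.1205, next y-line at t=0.7350; Δt_x=3.8637, Δt_y=1.0353
    y: enter (1,5) at t=0.7350
    x: enter (0,5) at t=1.1205 ← occupied
  → r_5 = 1.1205
beam 6: φ=90°, α=300°
  dir = (cos 300°, sin 300°) = (0.5000, -0.8660); from cell (1,6)
  next x-line at t=1.4200, next y-line at t=0.8198; Δt_x=2.0000, Δt_y=1.1547
    y: enter (1,5) at t=0.8198
    x: enter (2,5) at t=1.4200
    y: enter (2,4) at t=1.9745
    y: enter (2,3) at t=3.1292
    x: enter (3,3) at t=3.4200
    y: enter (3,2) at t=4.2839
    x: enter (4,2) at t=5.4200
    y: enter (4,1) at t=5.4386
    y: enter (4,0) at t=6.5933 ← occupied
  → r_6 = 6.5933
beam 7: φ=135°, α=345°
  dir = (cos 345°, sin 345°) = (0.9659, -0.2588); from cell (1,6)
  next x-line at t=0.7350, next y-line at t=2.7432; Δt_x=1.0353, Δt_y=3.8637
    x: enter (2,6) at t=0.7350
    x: enter (3,6) at t=1.7703
    y: enter (3,5) at t=2.7432
    x: enter (4,5) at t=2.8056
    x: enter (5,5) at t=3.8409
    x: enter (6,5) at t=4.8762
    x: enter (7,5) at t=5.9114
    y: enter (7,4) at t=6.6069
    x: enter (8,4) at t=6.9467 ← occupied
  → r_7 = 6.9467

ranges = [1.3355, 0.5800, 0.3002, 0.3349, 1.1205, 6.5933, 6.9467]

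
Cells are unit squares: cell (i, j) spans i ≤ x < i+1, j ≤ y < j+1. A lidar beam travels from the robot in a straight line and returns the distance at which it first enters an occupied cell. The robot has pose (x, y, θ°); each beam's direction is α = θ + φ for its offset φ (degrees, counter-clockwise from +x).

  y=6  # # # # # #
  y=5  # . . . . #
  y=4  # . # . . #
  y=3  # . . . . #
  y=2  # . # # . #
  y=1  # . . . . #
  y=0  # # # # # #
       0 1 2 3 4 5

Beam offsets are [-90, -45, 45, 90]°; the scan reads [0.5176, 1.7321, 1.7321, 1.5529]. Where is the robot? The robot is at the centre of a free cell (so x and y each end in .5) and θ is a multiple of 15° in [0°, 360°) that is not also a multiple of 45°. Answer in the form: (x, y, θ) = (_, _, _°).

(x, y, θ) = (3.5, 4.5, 285°)

Enumerate (i+0.5, j+0.5, θ) over the 17 free cells and 16 admissible headings. For each, cast all 4 beams and compare to the given ranges.
  (3.5, 3.5, 60°): beam 1 = 1.7321 ≠ 0.5176 ✗
  (2.5, 5.5, 105°): beam 1 = 1.9319 ≠ 0.5176 ✗
  (1.5, 5.5, 300°): beam 1 = 0.5774 ≠ 0.5176 ✗
  …
  (3.5, 4.5, 285°): r_1=0.5176, r_2=1.7321, r_3=1.7321, r_4=1.5529 — all match ✓
Only this pose fits every beam.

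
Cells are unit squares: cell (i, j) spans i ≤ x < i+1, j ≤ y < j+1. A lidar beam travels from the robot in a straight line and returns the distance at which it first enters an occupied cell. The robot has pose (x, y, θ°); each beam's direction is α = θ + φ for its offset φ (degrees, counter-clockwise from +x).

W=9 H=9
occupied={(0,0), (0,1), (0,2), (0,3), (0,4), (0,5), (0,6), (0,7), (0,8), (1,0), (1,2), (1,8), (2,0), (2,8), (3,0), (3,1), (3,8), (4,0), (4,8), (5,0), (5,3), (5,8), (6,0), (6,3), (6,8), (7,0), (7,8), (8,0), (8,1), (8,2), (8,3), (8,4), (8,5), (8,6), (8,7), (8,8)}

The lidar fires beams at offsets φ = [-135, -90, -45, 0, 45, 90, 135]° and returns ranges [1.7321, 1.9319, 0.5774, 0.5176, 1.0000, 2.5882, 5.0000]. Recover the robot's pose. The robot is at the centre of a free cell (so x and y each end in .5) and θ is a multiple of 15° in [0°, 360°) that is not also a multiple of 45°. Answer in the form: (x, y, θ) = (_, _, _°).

Enumerate (i+0.5, j+0.5, θ) over the 45 free cells and 16 admissible headings. For each, cast all 7 beams and compare to the given ranges.
  (2.5, 7.5, 210°): beam 1 = 0.5176 ≠ 1.7321 ✗
  (1.5, 7.5, 120°): beam 1 = 6.7293 ≠ 1.7321 ✗
  (2.5, 4.5, 195°): beam 1 = 4.0415 ≠ 1.7321 ✗
  (2.5, 2.5, 165°): beam 1 = 2.8868 ≠ 1.7321 ✗
  (4.5, 6.5, 150°): beam 1 = 3.6235 ≠ 1.7321 ✗
  …
  (7.5, 5.5, 15°): r_1=1.7321, r_2=1.9319, r_3=0.5774, r_4=0.5176, r_5=1.0000, r_6=2.5882, r_7=5.0000 — all match ✓
Only this pose fits every beam.

(x, y, θ) = (7.5, 5.5, 15°)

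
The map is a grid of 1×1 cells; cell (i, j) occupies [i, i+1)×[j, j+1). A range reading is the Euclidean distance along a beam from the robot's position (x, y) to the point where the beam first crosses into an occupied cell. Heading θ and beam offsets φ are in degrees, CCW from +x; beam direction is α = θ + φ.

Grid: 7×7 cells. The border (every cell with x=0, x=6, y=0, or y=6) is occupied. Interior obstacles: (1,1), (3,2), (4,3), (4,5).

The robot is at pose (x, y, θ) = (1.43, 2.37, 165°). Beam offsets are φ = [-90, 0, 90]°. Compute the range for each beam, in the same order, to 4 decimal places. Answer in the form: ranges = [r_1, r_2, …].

beam 1: φ=-90°, α=75°
  d=(0.2588,0.9659)  start (1,2)  tX=2.2023 tY=0.6522  stride 1/|dx|=3.8637 1/|dy|=1.0353
    cross y-line → (1,3), t=0.6522
    cross y-line → (1,4), t=1.6875
    cross x-line → (2,4), t=2.2023
    cross y-line → (2,5), t=2.7228
    cross y-line → (2,6), t=3.7581 (wall)
  → r_1 = 3.7581
beam 2: φ=0°, α=165°
  d=(-0.9659,0.2588)  start (1,2)  tX=0.4452 tY=2.4341  stride 1/|dx|=1.0353 1/|dy|=3.8637
    cross x-line → (0,2), t=0.4452 (wall)
  → r_2 = 0.4452
beam 3: φ=90°, α=255°
  d=(-0.2588,-0.9659)  start (1,2)  tX=1.6614 tY=0.3831  stride 1/|dx|=3.8637 1/|dy|=1.0353
    cross y-line → (1,1), t=0.3831 (wall)
  → r_3 = 0.3831

ranges = [3.7581, 0.4452, 0.3831]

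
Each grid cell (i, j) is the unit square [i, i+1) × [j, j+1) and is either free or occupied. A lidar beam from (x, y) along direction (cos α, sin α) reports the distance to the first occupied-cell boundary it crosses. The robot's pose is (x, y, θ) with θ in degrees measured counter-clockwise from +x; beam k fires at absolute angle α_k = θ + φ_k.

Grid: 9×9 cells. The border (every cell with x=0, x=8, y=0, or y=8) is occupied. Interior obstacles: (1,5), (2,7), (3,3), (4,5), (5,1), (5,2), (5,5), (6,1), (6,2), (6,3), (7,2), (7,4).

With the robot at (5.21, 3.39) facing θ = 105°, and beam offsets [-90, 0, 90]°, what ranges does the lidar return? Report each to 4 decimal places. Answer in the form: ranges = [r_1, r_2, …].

beam 1: φ=-90°, α=15°
  direction (0.9659, 0.2588); cell (5,3); t to first gridline: x 0.8179, y 2.3569 (then +1.0353 / +3.8637)
    (6,3) via x @ 0.8179  # hit
  → r_1 = 0.8179
beam 2: φ=0°, α=105°
  direction (-0.2588, 0.9659); cell (5,3); t to first gridline: x 0.8114, y 0.6315 (then +3.8637 / +1.0353)
    (5,4) via y @ 0.6315
    (4,4) via x @ 0.8114
    (4,5) via y @ 1.6668  # hit
  → r_2 = 1.6668
beam 3: φ=90°, α=195°
  direction (-0.9659, -0.2588); cell (5,3); t to first gridline: x 0.2174, y 1.5068 (then +1.0353 / +3.8637)
    (4,3) via x @ 0.2174
    (3,3) via x @ 1.2527  # hit
  → r_3 = 1.2527

ranges = [0.8179, 1.6668, 1.2527]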